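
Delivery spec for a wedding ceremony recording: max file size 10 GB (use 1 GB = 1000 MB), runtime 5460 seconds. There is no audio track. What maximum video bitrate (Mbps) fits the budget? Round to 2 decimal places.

Budget: 10 GB = 80000.0 Mb.
Total bitrate budget: 80000.0 Mb / 5460 s = 14.652 Mbps.

14.65 Mbps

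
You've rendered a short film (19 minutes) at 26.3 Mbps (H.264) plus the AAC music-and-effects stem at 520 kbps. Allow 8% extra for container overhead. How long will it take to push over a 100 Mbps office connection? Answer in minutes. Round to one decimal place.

5.5 minutes

19 min = 1140 s
Audio: 520 kbps = 0.520 Mbps.
Total bitrate: 26.820 Mbps.
File: 26.820 Mbps × 1140 s = 30574.8 Mb.
With 8% container overhead: ×1.08. → 33020.8 Mb.
At 100 Mbps: 33020.8 / 100 = 330.2 s ≈ 5.5 minutes.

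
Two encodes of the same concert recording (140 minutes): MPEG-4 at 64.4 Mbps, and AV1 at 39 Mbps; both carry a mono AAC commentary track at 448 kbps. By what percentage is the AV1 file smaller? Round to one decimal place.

140 min = 8400 s
Audio: 448 kbps = 0.448 Mbps.
MPEG-4: 64.848 Mbps × 8400 s = 544723.2 Mb = 63.414 GiB.
AV1: 39.448 Mbps × 8400 s = 331363.2 Mb = 38.576 GiB.
Reduction: (1 − 38.576/63.414) × 100 = 39.17%.

39.2%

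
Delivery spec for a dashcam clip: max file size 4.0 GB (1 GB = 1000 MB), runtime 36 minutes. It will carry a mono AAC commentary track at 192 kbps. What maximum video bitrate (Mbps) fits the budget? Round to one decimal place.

Budget: 4.0 GB = 32000.0 Mb.
36 min = 2160 s
Total bitrate budget: 32000.0 Mb / 2160 s = 14.815 Mbps.
Audio: 192 kbps = 0.192 Mbps.
Video: 14.815 − 0.192 = 14.623 Mbps.

14.6 Mbps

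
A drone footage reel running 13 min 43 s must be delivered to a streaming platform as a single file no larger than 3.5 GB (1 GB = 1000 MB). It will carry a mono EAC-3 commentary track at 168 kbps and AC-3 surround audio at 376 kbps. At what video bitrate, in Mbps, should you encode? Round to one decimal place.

33.5 Mbps

Budget: 3.5 GB = 28000.0 Mb.
13 min 43 s = 823 s
Total bitrate budget: 28000.0 Mb / 823 s = 34.022 Mbps.
Audio total: 168 + 376 = 544 kbps = 0.544 Mbps.
Video: 34.022 − 0.544 = 33.478 Mbps.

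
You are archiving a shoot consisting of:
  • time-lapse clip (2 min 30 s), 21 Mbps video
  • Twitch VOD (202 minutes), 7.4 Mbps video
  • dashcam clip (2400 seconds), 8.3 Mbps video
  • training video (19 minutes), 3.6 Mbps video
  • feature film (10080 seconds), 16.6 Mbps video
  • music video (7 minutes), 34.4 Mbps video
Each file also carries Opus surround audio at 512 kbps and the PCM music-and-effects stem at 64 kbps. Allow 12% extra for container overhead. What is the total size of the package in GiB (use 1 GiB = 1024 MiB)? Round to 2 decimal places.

40.91 GiB

Audio total: 512 + 64 = 576 kbps = 0.576 Mbps.
time-lapse clip: 21.576 Mbps × 150 s × 1.12 = 3624.8 Mb
Twitch VOD: 7.976 Mbps × 12120 s × 1.12 = 108269.4 Mb
dashcam clip: 8.876 Mbps × 2400 s × 1.12 = 23858.7 Mb
training video: 4.176 Mbps × 1140 s × 1.12 = 5331.9 Mb
feature film: 17.176 Mbps × 10080 s × 1.12 = 193910.2 Mb
music video: 34.976 Mbps × 420 s × 1.12 = 16452.7 Mb
Total: 351447.7 Mb = 43931.0 MB.
= 40.91 GiB.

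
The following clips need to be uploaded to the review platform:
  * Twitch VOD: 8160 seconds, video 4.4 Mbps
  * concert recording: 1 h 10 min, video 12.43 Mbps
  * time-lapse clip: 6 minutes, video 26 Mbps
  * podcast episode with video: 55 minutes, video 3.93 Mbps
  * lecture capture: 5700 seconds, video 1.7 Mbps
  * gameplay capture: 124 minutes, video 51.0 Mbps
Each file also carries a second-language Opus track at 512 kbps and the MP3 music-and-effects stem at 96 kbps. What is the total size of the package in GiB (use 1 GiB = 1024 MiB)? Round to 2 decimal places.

60.22 GiB

Audio total: 512 + 96 = 608 kbps = 0.608 Mbps.
Twitch VOD: 5.008 Mbps × 8160 s = 40865.3 Mb
concert recording: 13.038 Mbps × 4200 s = 54759.6 Mb
time-lapse clip: 26.608 Mbps × 360 s = 9578.9 Mb
podcast episode with video: 4.538 Mbps × 3300 s = 14975.4 Mb
lecture capture: 2.308 Mbps × 5700 s = 13155.6 Mb
gameplay capture: 51.608 Mbps × 7440 s = 383963.5 Mb
Total: 517298.3 Mb = 64662.3 MB.
= 60.22 GiB.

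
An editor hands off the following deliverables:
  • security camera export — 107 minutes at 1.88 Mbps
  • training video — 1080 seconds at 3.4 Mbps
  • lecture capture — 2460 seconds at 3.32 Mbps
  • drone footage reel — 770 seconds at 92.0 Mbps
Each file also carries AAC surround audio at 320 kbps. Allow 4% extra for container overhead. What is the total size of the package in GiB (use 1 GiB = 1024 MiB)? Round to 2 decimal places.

11.89 GiB

Audio: 320 kbps = 0.320 Mbps.
security camera export: 2.200 Mbps × 6420 s × 1.04 = 14689.0 Mb
training video: 3.720 Mbps × 1080 s × 1.04 = 4178.3 Mb
lecture capture: 3.640 Mbps × 2460 s × 1.04 = 9312.6 Mb
drone footage reel: 92.320 Mbps × 770 s × 1.04 = 73929.9 Mb
Total: 102109.7 Mb = 12763.7 MB.
= 11.89 GiB.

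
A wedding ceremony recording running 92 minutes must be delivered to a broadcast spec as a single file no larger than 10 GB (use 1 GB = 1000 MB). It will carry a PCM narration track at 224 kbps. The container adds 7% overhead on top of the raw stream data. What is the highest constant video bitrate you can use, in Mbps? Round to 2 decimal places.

13.32 Mbps

Budget: 10 GB = 80000.0 Mb.
Stream payload after overhead: 80000.0 / 1.07 = 74766.4 Mb.
92 min = 5520 s
Total bitrate budget: 74766.4 Mb / 5520 s = 13.545 Mbps.
Audio: 224 kbps = 0.224 Mbps.
Video: 13.545 − 0.224 = 13.321 Mbps.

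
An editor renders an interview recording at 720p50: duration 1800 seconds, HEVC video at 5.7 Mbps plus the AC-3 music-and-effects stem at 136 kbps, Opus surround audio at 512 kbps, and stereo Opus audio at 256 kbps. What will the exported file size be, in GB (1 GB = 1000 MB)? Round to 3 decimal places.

1.486 GB

Audio total: 136 + 512 + 256 = 904 kbps = 0.904 Mbps.
Total bitrate: 5.7 + 0.904 = 6.604 Mbps.
Stream data: 6.604 Mbps × 1800 s = 11887.2 Mb.
11,887 Mb ÷ 8 = 1,486 MB → 1.486 GB.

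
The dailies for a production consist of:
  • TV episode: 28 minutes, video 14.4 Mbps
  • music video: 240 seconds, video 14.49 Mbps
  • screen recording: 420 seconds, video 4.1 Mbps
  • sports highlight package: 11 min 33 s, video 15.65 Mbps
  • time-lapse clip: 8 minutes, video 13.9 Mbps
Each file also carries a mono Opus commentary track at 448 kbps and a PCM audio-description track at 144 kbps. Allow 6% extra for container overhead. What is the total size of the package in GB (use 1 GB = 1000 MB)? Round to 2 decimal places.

6.49 GB

Audio total: 448 + 144 = 592 kbps = 0.592 Mbps.
TV episode: 14.992 Mbps × 1680 s × 1.06 = 26697.8 Mb
music video: 15.082 Mbps × 240 s × 1.06 = 3836.9 Mb
screen recording: 4.692 Mbps × 420 s × 1.06 = 2088.9 Mb
sports highlight package: 16.242 Mbps × 693 s × 1.06 = 11931.0 Mb
time-lapse clip: 14.492 Mbps × 480 s × 1.06 = 7373.5 Mb
Total: 51928.1 Mb = 6491.0 MB.
= 6.491 GB.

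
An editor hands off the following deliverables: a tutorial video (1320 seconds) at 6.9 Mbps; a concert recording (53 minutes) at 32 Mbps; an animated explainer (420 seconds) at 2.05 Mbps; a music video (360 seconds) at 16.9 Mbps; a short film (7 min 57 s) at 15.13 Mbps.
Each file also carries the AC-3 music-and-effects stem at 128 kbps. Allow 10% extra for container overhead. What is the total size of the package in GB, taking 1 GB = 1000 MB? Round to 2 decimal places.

17.29 GB

Audio: 128 kbps = 0.128 Mbps.
tutorial video: 7.028 Mbps × 1320 s × 1.10 = 10204.7 Mb
concert recording: 32.128 Mbps × 3180 s × 1.10 = 112383.7 Mb
animated explainer: 2.178 Mbps × 420 s × 1.10 = 1006.2 Mb
music video: 17.028 Mbps × 360 s × 1.10 = 6743.1 Mb
short film: 15.258 Mbps × 477 s × 1.10 = 8005.9 Mb
Total: 138343.6 Mb = 17292.9 MB.
= 17.29 GB.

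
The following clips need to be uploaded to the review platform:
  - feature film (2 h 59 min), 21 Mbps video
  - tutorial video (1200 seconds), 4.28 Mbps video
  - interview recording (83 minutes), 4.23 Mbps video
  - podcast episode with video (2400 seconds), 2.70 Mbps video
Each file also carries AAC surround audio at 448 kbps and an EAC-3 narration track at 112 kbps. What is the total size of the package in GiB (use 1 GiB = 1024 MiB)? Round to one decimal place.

31.3 GiB

Audio total: 448 + 112 = 560 kbps = 0.560 Mbps.
feature film: 21.560 Mbps × 10740 s = 231554.4 Mb
tutorial video: 4.840 Mbps × 1200 s = 5808.0 Mb
interview recording: 4.790 Mbps × 4980 s = 23854.2 Mb
podcast episode with video: 3.260 Mbps × 2400 s = 7824.0 Mb
Total: 269040.6 Mb = 33630.1 MB.
= 31.32 GiB.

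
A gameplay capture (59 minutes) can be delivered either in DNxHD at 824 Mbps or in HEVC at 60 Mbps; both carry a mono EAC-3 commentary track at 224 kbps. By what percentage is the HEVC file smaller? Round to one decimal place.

92.7%

59 min = 3540 s
Audio: 224 kbps = 0.224 Mbps.
DNxHD: 824.224 Mbps × 3540 s = 2917753.0 Mb = 364.719 GB.
HEVC: 60.224 Mbps × 3540 s = 213193.0 Mb = 26.649 GB.
Reduction: (1 − 26.649/364.719) × 100 = 92.69%.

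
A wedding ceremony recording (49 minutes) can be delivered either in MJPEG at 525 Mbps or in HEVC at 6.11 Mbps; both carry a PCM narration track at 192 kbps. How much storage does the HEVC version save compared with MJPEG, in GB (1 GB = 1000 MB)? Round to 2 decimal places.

190.69 GB

49 min = 2940 s
Audio: 192 kbps = 0.192 Mbps.
MJPEG: 525.192 Mbps × 2940 s = 1544064.5 Mb = 193.008 GB.
HEVC: 6.302 Mbps × 2940 s = 18527.9 Mb = 2.316 GB.
Saving: 193.008 − 2.316 = 190.692 GB.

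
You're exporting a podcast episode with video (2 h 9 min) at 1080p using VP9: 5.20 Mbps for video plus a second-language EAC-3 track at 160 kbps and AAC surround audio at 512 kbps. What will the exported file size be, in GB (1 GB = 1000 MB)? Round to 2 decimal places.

2 h 9 min = 129 min = 7740 s
Audio total: 160 + 512 = 672 kbps = 0.672 Mbps.
Total bitrate: 5.20 + 0.672 = 5.872 Mbps.
Stream data: 5.872 Mbps × 7740 s = 45449.3 Mb.
45,449 Mb ÷ 8 = 5,681 MB → 5.681 GB.

5.68 GB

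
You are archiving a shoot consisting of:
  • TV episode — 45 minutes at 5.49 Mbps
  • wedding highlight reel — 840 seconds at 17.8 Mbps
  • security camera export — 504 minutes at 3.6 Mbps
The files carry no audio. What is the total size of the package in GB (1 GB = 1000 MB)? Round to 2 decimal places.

TV episode: 5.490 Mbps × 2700 s = 14823.0 Mb
wedding highlight reel: 17.800 Mbps × 840 s = 14952.0 Mb
security camera export: 3.600 Mbps × 30240 s = 108864.0 Mb
Total: 138639.0 Mb = 17329.9 MB.
= 17.33 GB.

17.33 GB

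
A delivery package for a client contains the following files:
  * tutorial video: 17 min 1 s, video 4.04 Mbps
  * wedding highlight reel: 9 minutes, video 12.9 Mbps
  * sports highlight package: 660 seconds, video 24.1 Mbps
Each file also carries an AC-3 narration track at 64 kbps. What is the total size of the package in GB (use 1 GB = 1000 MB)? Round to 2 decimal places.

Audio: 64 kbps = 0.064 Mbps.
tutorial video: 4.104 Mbps × 1021 s = 4190.2 Mb
wedding highlight reel: 12.964 Mbps × 540 s = 7000.6 Mb
sports highlight package: 24.164 Mbps × 660 s = 15948.2 Mb
Total: 27139.0 Mb = 3392.4 MB.
= 3.392 GB.

3.39 GB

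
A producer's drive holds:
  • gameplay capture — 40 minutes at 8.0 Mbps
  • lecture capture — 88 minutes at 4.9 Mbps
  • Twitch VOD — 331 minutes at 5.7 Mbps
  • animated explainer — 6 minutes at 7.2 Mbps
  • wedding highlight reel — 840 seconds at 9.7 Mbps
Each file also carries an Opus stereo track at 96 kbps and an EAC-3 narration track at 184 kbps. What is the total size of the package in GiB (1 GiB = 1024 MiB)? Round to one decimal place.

Audio total: 96 + 184 = 280 kbps = 0.280 Mbps.
gameplay capture: 8.280 Mbps × 2400 s = 19872.0 Mb
lecture capture: 5.180 Mbps × 5280 s = 27350.4 Mb
Twitch VOD: 5.980 Mbps × 19860 s = 118762.8 Mb
animated explainer: 7.480 Mbps × 360 s = 2692.8 Mb
wedding highlight reel: 9.980 Mbps × 840 s = 8383.2 Mb
Total: 177061.2 Mb = 22132.7 MB.
= 20.61 GiB.

20.6 GiB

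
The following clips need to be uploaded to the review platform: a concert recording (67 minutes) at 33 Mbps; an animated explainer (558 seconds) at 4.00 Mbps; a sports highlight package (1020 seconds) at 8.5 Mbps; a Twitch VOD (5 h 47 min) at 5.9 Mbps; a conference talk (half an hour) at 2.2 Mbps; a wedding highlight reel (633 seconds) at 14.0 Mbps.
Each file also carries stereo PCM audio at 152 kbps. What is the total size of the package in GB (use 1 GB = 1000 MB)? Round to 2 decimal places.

Audio: 152 kbps = 0.152 Mbps.
concert recording: 33.152 Mbps × 4020 s = 133271.0 Mb
animated explainer: 4.152 Mbps × 558 s = 2316.8 Mb
sports highlight package: 8.652 Mbps × 1020 s = 8825.0 Mb
Twitch VOD: 6.052 Mbps × 20820 s = 126002.6 Mb
conference talk: 2.352 Mbps × 1800 s = 4233.6 Mb
wedding highlight reel: 14.152 Mbps × 633 s = 8958.2 Mb
Total: 283607.4 Mb = 35450.9 MB.
= 35.45 GB.

35.45 GB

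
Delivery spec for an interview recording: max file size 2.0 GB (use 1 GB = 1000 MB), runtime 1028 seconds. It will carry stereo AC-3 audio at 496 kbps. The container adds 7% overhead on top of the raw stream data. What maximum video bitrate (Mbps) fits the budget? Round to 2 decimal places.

Budget: 2.0 GB = 16000.0 Mb.
Stream payload after overhead: 16000.0 / 1.07 = 14953.3 Mb.
Total bitrate budget: 14953.3 Mb / 1028 s = 14.546 Mbps.
Audio: 496 kbps = 0.496 Mbps.
Video: 14.546 − 0.496 = 14.050 Mbps.

14.05 Mbps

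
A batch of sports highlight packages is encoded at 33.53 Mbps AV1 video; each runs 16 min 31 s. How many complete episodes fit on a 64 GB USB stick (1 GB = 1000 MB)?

16 min 31 s = 991 s
Per item: 33.530 Mbps × 991 s = 33,228 Mb = 4,154 MB.
Capacity: 64 GB = 512,000 Mb; 15.41 items → 15 complete.

15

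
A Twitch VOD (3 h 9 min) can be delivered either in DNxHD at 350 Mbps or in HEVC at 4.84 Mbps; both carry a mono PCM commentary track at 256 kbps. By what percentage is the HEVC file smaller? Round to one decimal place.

98.5%

3 h 9 min = 189 min = 11340 s
Audio: 256 kbps = 0.256 Mbps.
DNxHD: 350.256 Mbps × 11340 s = 3971903.0 Mb = 496.488 GB.
HEVC: 5.096 Mbps × 11340 s = 57788.6 Mb = 7.224 GB.
Reduction: (1 − 7.224/496.488) × 100 = 98.55%.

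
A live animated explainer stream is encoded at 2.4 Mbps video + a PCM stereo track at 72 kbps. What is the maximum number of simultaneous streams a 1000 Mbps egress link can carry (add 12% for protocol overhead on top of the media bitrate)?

361

Audio: 72 kbps = 0.072 Mbps.
Per-viewer media rate: 2.472 Mbps.
On the wire with 12% overhead: 2.769 Mbps.
1000 Mbps = 1,000 Mbps; 1,000 / 2.769 = 361.19 → 361 viewers.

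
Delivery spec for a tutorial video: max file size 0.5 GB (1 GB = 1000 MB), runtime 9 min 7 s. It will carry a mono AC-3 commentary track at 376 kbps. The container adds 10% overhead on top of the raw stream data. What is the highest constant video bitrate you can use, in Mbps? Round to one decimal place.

6.3 Mbps

Budget: 0.5 GB = 4000.0 Mb.
Stream payload after overhead: 4000.0 / 1.10 = 3636.4 Mb.
9 min 7 s = 547 s
Total bitrate budget: 3636.4 Mb / 547 s = 6.648 Mbps.
Audio: 376 kbps = 0.376 Mbps.
Video: 6.648 − 0.376 = 6.272 Mbps.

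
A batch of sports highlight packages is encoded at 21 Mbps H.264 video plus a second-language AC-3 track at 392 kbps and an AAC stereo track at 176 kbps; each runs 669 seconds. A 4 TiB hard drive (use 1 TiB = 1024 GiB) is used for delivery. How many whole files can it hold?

2438

Audio total: 392 + 176 = 568 kbps = 0.568 Mbps.
Total bitrate: 21.568 Mbps.
Per item: 21.568 Mbps × 669 s = 14,429 Mb = 1,804 MB.
Capacity: 4 TiB = 35,184,372 Mb; 2438.45 items → 2438 complete.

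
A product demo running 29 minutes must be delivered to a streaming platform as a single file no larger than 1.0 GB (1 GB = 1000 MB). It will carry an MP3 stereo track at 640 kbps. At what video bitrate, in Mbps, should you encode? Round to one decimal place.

4.0 Mbps

Budget: 1.0 GB = 8000.0 Mb.
29 min = 1740 s
Total bitrate budget: 8000.0 Mb / 1740 s = 4.598 Mbps.
Audio: 640 kbps = 0.640 Mbps.
Video: 4.598 − 0.640 = 3.958 Mbps.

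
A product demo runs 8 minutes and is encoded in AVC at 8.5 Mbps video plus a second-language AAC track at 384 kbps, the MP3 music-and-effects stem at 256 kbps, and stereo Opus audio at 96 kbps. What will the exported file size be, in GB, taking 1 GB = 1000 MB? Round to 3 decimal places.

8 min = 480 s
Audio total: 384 + 256 + 96 = 736 kbps = 0.736 Mbps.
Total bitrate: 8.5 + 0.736 = 9.236 Mbps.
Stream data: 9.236 Mbps × 480 s = 4433.3 Mb.
4,433 Mb ÷ 8 = 554.2 MB → 0.5542 GB.

0.554 GB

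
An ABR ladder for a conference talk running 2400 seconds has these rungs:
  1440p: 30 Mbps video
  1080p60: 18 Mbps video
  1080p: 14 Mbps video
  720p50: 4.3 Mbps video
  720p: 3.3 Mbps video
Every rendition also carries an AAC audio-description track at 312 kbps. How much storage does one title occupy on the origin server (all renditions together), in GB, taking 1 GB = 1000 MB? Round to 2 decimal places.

Audio: 312 kbps = 0.312 Mbps.
Sum of rendition bitrates: (30+0.312) + (18+0.312) + (14+0.312) + (4.3+0.312) + (3.3+0.312) = 71.160 Mbps.
× 2400 s = 170,784 Mb = 21,348 MB = 21.35 GB.

21.35 GB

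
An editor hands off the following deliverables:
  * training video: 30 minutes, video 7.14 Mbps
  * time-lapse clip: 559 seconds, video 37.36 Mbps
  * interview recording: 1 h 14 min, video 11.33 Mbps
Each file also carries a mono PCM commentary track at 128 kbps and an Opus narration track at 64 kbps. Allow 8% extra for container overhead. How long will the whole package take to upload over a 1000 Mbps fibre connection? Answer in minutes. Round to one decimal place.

Audio total: 128 + 64 = 192 kbps = 0.192 Mbps.
training video: 7.332 Mbps × 1800 s × 1.08 = 14253.4 Mb
time-lapse clip: 37.552 Mbps × 559 s × 1.08 = 22670.9 Mb
interview recording: 11.522 Mbps × 4440 s × 1.08 = 55250.3 Mb
Total: 92174.6 Mb = 11521.8 MB.
At 1000 Mbps: 92174.6 / 1000 = 92 s ≈ 1.54 minutes.

1.5 minutes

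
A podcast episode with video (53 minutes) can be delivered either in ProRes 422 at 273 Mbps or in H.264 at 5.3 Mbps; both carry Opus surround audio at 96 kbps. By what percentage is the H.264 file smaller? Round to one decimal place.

53 min = 3180 s
Audio: 96 kbps = 0.096 Mbps.
ProRes 422: 273.096 Mbps × 3180 s = 868445.3 Mb = 108.556 GB.
H.264: 5.396 Mbps × 3180 s = 17159.3 Mb = 2.145 GB.
Reduction: (1 − 2.145/108.556) × 100 = 98.02%.

98.0%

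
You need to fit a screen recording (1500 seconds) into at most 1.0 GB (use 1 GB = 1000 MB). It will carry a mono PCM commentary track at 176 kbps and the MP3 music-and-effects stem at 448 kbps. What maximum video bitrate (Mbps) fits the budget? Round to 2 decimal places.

4.71 Mbps

Budget: 1.0 GB = 8000.0 Mb.
Total bitrate budget: 8000.0 Mb / 1500 s = 5.333 Mbps.
Audio total: 176 + 448 = 624 kbps = 0.624 Mbps.
Video: 5.333 − 0.624 = 4.709 Mbps.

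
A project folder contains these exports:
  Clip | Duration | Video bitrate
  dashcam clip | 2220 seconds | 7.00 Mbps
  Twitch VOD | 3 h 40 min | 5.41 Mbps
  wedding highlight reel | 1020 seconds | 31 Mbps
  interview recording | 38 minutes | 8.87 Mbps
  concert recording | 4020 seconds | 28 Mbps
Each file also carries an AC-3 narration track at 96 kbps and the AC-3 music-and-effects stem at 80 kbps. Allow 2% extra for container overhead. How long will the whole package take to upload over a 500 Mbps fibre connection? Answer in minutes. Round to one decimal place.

8.7 minutes

Audio total: 96 + 80 = 176 kbps = 0.176 Mbps.
dashcam clip: 7.176 Mbps × 2220 s × 1.02 = 16249.3 Mb
Twitch VOD: 5.586 Mbps × 13200 s × 1.02 = 75209.9 Mb
wedding highlight reel: 31.176 Mbps × 1020 s × 1.02 = 32435.5 Mb
interview recording: 9.046 Mbps × 2280 s × 1.02 = 21037.4 Mb
concert recording: 28.176 Mbps × 4020 s × 1.02 = 115532.9 Mb
Total: 260465.0 Mb = 32558.1 MB.
At 500 Mbps: 260465.0 / 500 = 521 s ≈ 8.68 minutes.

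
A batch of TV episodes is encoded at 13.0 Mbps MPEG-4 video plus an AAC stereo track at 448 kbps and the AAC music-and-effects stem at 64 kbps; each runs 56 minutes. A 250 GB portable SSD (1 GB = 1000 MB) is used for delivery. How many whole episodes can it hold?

56 min = 3360 s
Audio total: 448 + 64 = 512 kbps = 0.512 Mbps.
Total bitrate: 13.512 Mbps.
Per item: 13.512 Mbps × 3360 s = 45,400 Mb = 5,675 MB.
Capacity: 250 GB = 2,000,000 Mb; 44.05 items → 44 complete.

44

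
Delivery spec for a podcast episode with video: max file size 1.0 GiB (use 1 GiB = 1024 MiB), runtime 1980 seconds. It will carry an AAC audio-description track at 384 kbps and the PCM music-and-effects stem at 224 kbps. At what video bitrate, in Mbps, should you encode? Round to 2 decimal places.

3.73 Mbps

Budget: 1.0 GiB = 8589.9 Mb.
Total bitrate budget: 8589.9 Mb / 1980 s = 4.338 Mbps.
Audio total: 384 + 224 = 608 kbps = 0.608 Mbps.
Video: 4.338 − 0.608 = 3.730 Mbps.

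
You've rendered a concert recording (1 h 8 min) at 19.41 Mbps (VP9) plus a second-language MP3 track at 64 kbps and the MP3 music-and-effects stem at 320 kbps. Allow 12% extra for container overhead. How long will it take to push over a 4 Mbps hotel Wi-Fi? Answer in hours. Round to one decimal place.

1 h 8 min = 68 min = 4080 s
Audio total: 64 + 320 = 384 kbps = 0.384 Mbps.
Total bitrate: 19.794 Mbps.
File: 19.794 Mbps × 4080 s = 80759.5 Mb.
With 12% container overhead: ×1.12. → 90450.7 Mb.
At 4 Mbps: 90450.7 / 4 = 22612.7 s ≈ 6.28 hours.

6.3 hours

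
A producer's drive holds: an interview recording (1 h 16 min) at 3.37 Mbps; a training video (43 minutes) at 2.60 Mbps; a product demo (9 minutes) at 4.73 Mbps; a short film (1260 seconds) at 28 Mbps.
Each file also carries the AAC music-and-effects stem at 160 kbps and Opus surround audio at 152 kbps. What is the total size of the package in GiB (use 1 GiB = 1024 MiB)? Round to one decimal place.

Audio total: 160 + 152 = 312 kbps = 0.312 Mbps.
interview recording: 3.682 Mbps × 4560 s = 16789.9 Mb
training video: 2.912 Mbps × 2580 s = 7513.0 Mb
product demo: 5.042 Mbps × 540 s = 2722.7 Mb
short film: 28.312 Mbps × 1260 s = 35673.1 Mb
Total: 62698.7 Mb = 7837.3 MB.
= 7.299 GiB.

7.3 GiB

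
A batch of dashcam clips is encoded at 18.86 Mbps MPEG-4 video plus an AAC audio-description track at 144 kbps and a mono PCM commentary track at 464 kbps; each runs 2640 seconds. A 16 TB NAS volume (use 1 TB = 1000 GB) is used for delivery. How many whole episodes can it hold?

Audio total: 144 + 464 = 608 kbps = 0.608 Mbps.
Total bitrate: 19.468 Mbps.
Per item: 19.468 Mbps × 2640 s = 51,396 Mb = 6,424 MB.
Capacity: 16 TB = 128,000,000 Mb; 2490.49 items → 2490 complete.

2490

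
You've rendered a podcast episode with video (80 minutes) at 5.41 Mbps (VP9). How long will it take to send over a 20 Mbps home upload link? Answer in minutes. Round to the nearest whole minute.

22 minutes

80 min = 4800 s
File: 5.410 Mbps × 4800 s = 25968.0 Mb.
At 20 Mbps: 25968.0 / 20 = 1298.4 s ≈ 21.6 minutes.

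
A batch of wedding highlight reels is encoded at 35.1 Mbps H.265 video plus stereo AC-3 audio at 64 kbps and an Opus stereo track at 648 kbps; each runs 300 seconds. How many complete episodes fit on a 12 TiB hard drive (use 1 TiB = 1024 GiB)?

9824

Audio total: 64 + 648 = 712 kbps = 0.712 Mbps.
Total bitrate: 35.812 Mbps.
Per item: 35.812 Mbps × 300 s = 10,744 Mb = 1,343 MB.
Capacity: 12 TiB = 105,553,116 Mb; 9824.74 items → 9824 complete.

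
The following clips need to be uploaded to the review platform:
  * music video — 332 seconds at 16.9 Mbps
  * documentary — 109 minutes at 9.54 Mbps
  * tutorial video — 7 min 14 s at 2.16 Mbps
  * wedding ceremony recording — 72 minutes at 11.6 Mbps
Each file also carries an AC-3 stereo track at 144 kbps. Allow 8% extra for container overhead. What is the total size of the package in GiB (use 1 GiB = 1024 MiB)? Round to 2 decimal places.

15.18 GiB

Audio: 144 kbps = 0.144 Mbps.
music video: 17.044 Mbps × 332 s × 1.08 = 6111.3 Mb
documentary: 9.684 Mbps × 6540 s × 1.08 = 68400.0 Mb
tutorial video: 2.304 Mbps × 434 s × 1.08 = 1079.9 Mb
wedding ceremony recording: 11.744 Mbps × 4320 s × 1.08 = 54792.8 Mb
Total: 130384.1 Mb = 16298.0 MB.
= 15.18 GiB.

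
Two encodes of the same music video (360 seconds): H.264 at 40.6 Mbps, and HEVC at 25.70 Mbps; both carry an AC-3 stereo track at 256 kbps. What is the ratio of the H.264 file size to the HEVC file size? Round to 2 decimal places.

Audio: 256 kbps = 0.256 Mbps.
H.264: 40.856 Mbps × 360 s = 14708.2 Mb = 1.839 GB.
HEVC: 25.956 Mbps × 360 s = 9344.2 Mb = 1.168 GB.
Ratio: 1.839 / 1.168 = 1.574.

1.57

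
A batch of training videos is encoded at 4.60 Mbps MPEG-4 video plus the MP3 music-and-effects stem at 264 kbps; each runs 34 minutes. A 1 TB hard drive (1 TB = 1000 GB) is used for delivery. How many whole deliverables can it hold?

806

34 min = 2040 s
Audio: 264 kbps = 0.264 Mbps.
Total bitrate: 4.864 Mbps.
Per item: 4.864 Mbps × 2040 s = 9,923 Mb = 1,240 MB.
Capacity: 1 TB = 8,000,000 Mb; 806.24 items → 806 complete.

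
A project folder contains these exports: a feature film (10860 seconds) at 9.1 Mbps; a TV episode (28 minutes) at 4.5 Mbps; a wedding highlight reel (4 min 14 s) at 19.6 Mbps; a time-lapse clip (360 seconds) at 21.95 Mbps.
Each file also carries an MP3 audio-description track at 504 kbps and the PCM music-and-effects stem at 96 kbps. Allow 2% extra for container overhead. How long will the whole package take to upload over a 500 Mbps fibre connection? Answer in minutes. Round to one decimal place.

4.3 minutes

Audio total: 504 + 96 = 600 kbps = 0.600 Mbps.
feature film: 9.700 Mbps × 10860 s × 1.02 = 107448.8 Mb
TV episode: 5.100 Mbps × 1680 s × 1.02 = 8739.4 Mb
wedding highlight reel: 20.200 Mbps × 254 s × 1.02 = 5233.4 Mb
time-lapse clip: 22.550 Mbps × 360 s × 1.02 = 8280.4 Mb
Total: 129702.0 Mb = 16212.7 MB.
At 500 Mbps: 129702.0 / 500 = 259 s ≈ 4.32 minutes.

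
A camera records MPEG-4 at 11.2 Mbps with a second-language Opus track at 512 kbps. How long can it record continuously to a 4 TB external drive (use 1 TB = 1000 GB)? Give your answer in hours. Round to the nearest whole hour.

Audio: 512 kbps = 0.512 Mbps.
Total bitrate: 11.2 + 0.512 = 11.712 Mbps.
Capacity: 4 TB = 32,000,000 Mb.
Recording time: 32,000,000 / 11.712 = 2,732,240 s ≈ 759 hours.

759 hours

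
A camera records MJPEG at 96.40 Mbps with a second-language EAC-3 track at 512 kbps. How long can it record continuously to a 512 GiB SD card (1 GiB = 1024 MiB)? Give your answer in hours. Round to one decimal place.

Audio: 512 kbps = 0.512 Mbps.
Total bitrate: 96.40 + 0.512 = 96.912 Mbps.
Capacity: 512 GiB = 4,398,047 Mb.
Recording time: 4,398,047 / 96.912 = 45,382 s ≈ 12.6 hours.

12.6 hours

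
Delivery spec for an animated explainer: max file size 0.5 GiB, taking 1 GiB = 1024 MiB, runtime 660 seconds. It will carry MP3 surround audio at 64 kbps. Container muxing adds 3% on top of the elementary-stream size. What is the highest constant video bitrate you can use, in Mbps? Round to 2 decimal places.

6.25 Mbps

Budget: 0.5 GiB = 4295.0 Mb.
Stream payload after overhead: 4295.0 / 1.03 = 4169.9 Mb.
Total bitrate budget: 4169.9 Mb / 660 s = 6.318 Mbps.
Audio: 64 kbps = 0.064 Mbps.
Video: 6.318 − 0.064 = 6.254 Mbps.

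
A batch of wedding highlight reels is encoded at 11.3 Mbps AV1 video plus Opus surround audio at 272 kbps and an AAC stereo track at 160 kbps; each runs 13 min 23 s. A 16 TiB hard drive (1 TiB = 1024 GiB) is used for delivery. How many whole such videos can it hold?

14939

13 min 23 s = 803 s
Audio total: 272 + 160 = 432 kbps = 0.432 Mbps.
Total bitrate: 11.732 Mbps.
Per item: 11.732 Mbps × 803 s = 9,421 Mb = 1,178 MB.
Capacity: 16 TiB = 140,737,488 Mb; 14939.02 items → 14939 complete.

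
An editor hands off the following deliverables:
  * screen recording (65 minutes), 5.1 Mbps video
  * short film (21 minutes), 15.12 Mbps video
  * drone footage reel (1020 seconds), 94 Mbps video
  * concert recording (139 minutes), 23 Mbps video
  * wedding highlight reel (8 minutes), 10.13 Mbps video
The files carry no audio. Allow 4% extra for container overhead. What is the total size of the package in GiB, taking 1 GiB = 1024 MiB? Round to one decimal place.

40.1 GiB

screen recording: 5.100 Mbps × 3900 s × 1.04 = 20685.6 Mb
short film: 15.120 Mbps × 1260 s × 1.04 = 19813.2 Mb
drone footage reel: 94.000 Mbps × 1020 s × 1.04 = 99715.2 Mb
concert recording: 23.000 Mbps × 8340 s × 1.04 = 199492.8 Mb
wedding highlight reel: 10.130 Mbps × 480 s × 1.04 = 5056.9 Mb
Total: 344763.7 Mb = 43095.5 MB.
= 40.14 GiB.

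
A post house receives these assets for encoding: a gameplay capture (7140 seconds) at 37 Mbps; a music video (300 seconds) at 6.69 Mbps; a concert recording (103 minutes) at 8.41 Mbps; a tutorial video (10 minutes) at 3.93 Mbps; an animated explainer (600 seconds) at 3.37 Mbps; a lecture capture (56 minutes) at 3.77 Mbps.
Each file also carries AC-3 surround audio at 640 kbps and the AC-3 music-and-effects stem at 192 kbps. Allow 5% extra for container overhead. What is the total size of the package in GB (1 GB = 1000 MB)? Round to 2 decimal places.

Audio total: 640 + 192 = 832 kbps = 0.832 Mbps.
gameplay capture: 37.832 Mbps × 7140 s × 1.05 = 283626.5 Mb
music video: 7.522 Mbps × 300 s × 1.05 = 2369.4 Mb
concert recording: 9.242 Mbps × 6180 s × 1.05 = 59971.3 Mb
tutorial video: 4.762 Mbps × 600 s × 1.05 = 3000.1 Mb
animated explainer: 4.202 Mbps × 600 s × 1.05 = 2647.3 Mb
lecture capture: 4.602 Mbps × 3360 s × 1.05 = 16235.9 Mb
Total: 367850.4 Mb = 45981.3 MB.
= 45.98 GB.

45.98 GB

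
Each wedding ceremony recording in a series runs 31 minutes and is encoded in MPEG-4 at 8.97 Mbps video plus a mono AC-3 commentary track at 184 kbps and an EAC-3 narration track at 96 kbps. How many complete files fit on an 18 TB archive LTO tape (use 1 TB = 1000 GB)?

8369

31 min = 1860 s
Audio total: 184 + 96 = 280 kbps = 0.280 Mbps.
Total bitrate: 9.250 Mbps.
Per item: 9.250 Mbps × 1860 s = 17,205 Mb = 2,151 MB.
Capacity: 18 TB = 144,000,000 Mb; 8369.66 items → 8369 complete.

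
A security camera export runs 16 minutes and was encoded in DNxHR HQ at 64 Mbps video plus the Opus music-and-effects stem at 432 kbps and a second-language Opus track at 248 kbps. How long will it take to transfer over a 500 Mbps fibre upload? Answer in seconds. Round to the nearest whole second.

16 min = 960 s
Audio total: 432 + 248 = 680 kbps = 0.680 Mbps.
Total bitrate: 64.680 Mbps.
File: 64.680 Mbps × 960 s = 62092.8 Mb.
At 500 Mbps: 62092.8 / 500 = 124.2 s ≈ 124 seconds.

124 seconds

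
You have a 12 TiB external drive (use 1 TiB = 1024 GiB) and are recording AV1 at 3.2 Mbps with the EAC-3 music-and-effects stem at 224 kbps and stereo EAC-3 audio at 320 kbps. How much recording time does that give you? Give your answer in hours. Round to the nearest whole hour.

Audio total: 224 + 320 = 544 kbps = 0.544 Mbps.
Total bitrate: 3.2 + 0.544 = 3.744 Mbps.
Capacity: 12 TiB = 105,553,116 Mb.
Recording time: 105,553,116 / 3.744 = 28,192,606 s ≈ 7,831 hours.

7831 hours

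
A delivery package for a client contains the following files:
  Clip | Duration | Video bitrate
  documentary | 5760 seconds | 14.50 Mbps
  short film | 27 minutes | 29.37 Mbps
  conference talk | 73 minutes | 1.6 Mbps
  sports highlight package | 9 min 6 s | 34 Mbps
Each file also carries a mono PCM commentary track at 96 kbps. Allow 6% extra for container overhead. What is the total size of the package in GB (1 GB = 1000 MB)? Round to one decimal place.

Audio: 96 kbps = 0.096 Mbps.
documentary: 14.596 Mbps × 5760 s × 1.06 = 89117.3 Mb
short film: 29.466 Mbps × 1620 s × 1.06 = 50599.0 Mb
conference talk: 1.696 Mbps × 4380 s × 1.06 = 7874.2 Mb
sports highlight package: 34.096 Mbps × 546 s × 1.06 = 19733.4 Mb
Total: 167323.9 Mb = 20915.5 MB.
= 20.92 GB.

20.9 GB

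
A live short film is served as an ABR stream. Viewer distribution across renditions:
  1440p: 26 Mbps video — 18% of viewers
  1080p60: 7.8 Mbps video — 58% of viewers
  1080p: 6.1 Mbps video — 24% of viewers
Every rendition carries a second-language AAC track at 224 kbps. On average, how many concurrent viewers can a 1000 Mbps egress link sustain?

Audio: 224 kbps = 0.224 Mbps.
Average per-viewer bitrate: 0.18×26.224 + 0.58×8.024 + 0.24×6.324 = 10.892 Mbps.
1000 Mbps = 1,000 Mbps; 1,000 / 10.892 = 91.81 → 91.

91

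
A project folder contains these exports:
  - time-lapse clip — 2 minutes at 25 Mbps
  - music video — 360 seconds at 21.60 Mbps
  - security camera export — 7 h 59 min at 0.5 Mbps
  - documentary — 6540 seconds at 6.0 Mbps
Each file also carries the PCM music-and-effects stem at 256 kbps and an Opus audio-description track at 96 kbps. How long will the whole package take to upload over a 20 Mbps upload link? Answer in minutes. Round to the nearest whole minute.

Audio total: 256 + 96 = 352 kbps = 0.352 Mbps.
time-lapse clip: 25.352 Mbps × 120 s = 3042.2 Mb
music video: 21.952 Mbps × 360 s = 7902.7 Mb
security camera export: 0.852 Mbps × 28740 s = 24486.5 Mb
documentary: 6.352 Mbps × 6540 s = 41542.1 Mb
Total: 76973.5 Mb = 9621.7 MB.
At 20 Mbps: 76973.5 / 20 = 3849 s ≈ 64.1 minutes.

64 minutes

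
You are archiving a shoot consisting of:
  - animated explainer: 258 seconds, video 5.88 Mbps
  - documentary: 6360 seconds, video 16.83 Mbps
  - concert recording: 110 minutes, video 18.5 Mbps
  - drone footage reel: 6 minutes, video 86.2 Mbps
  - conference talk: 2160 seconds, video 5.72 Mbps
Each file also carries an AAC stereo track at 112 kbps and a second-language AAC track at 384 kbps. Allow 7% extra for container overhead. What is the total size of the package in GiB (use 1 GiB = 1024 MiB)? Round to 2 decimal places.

Audio total: 112 + 384 = 496 kbps = 0.496 Mbps.
animated explainer: 6.376 Mbps × 258 s × 1.07 = 1760.2 Mb
documentary: 17.326 Mbps × 6360 s × 1.07 = 117906.9 Mb
concert recording: 18.996 Mbps × 6600 s × 1.07 = 134149.8 Mb
drone footage reel: 86.696 Mbps × 360 s × 1.07 = 33395.3 Mb
conference talk: 6.216 Mbps × 2160 s × 1.07 = 14366.4 Mb
Total: 301578.5 Mb = 37697.3 MB.
= 35.11 GiB.

35.11 GiB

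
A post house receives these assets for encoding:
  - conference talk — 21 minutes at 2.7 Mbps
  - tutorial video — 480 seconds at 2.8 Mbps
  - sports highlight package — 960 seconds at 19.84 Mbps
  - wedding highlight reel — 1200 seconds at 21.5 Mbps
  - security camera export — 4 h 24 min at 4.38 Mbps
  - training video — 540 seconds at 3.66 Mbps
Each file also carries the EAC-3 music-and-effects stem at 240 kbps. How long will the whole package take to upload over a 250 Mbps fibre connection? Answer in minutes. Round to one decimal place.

8.4 minutes

Audio: 240 kbps = 0.240 Mbps.
conference talk: 2.940 Mbps × 1260 s = 3704.4 Mb
tutorial video: 3.040 Mbps × 480 s = 1459.2 Mb
sports highlight package: 20.080 Mbps × 960 s = 19276.8 Mb
wedding highlight reel: 21.740 Mbps × 1200 s = 26088.0 Mb
security camera export: 4.620 Mbps × 15840 s = 73180.8 Mb
training video: 3.900 Mbps × 540 s = 2106.0 Mb
Total: 125815.2 Mb = 15726.9 MB.
At 250 Mbps: 125815.2 / 250 = 503 s ≈ 8.39 minutes.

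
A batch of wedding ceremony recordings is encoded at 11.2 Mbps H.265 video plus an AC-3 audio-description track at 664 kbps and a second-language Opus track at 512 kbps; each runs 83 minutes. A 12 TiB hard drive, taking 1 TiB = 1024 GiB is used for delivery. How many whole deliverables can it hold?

83 min = 4980 s
Audio total: 664 + 512 = 1176 kbps = 1.176 Mbps.
Total bitrate: 12.376 Mbps.
Per item: 12.376 Mbps × 4980 s = 61,632 Mb = 7,704 MB.
Capacity: 12 TiB = 105,553,116 Mb; 1712.62 items → 1712 complete.

1712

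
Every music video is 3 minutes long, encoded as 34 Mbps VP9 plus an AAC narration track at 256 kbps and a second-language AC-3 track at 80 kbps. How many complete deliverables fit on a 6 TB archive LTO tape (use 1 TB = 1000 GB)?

7766

3 min = 180 s
Audio total: 256 + 80 = 336 kbps = 0.336 Mbps.
Total bitrate: 34.336 Mbps.
Per item: 34.336 Mbps × 180 s = 6,180 Mb = 772.6 MB.
Capacity: 6 TB = 48,000,000 Mb; 7766.39 items → 7766 complete.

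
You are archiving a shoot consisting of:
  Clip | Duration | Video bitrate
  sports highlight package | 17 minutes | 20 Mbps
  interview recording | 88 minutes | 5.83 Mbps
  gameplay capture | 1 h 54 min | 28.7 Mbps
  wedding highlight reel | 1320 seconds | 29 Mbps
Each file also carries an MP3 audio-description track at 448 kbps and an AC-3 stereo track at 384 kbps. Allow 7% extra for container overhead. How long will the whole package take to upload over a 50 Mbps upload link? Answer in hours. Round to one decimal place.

Audio total: 448 + 384 = 832 kbps = 0.832 Mbps.
sports highlight package: 20.832 Mbps × 1020 s × 1.07 = 22736.0 Mb
interview recording: 6.662 Mbps × 5280 s × 1.07 = 37637.6 Mb
gameplay capture: 29.532 Mbps × 6840 s × 1.07 = 216138.8 Mb
wedding highlight reel: 29.832 Mbps × 1320 s × 1.07 = 42134.7 Mb
Total: 318647.2 Mb = 39830.9 MB.
At 50 Mbps: 318647.2 / 50 = 6373 s ≈ 1.77 hours.

1.8 hours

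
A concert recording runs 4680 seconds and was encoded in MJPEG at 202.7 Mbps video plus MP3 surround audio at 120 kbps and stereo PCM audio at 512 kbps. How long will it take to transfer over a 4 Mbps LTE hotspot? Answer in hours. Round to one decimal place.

66.1 hours

Audio total: 120 + 512 = 632 kbps = 0.632 Mbps.
Total bitrate: 203.332 Mbps.
File: 203.332 Mbps × 4680 s = 951593.8 Mb.
At 4 Mbps: 951593.8 / 4 = 237898.4 s ≈ 66.1 hours.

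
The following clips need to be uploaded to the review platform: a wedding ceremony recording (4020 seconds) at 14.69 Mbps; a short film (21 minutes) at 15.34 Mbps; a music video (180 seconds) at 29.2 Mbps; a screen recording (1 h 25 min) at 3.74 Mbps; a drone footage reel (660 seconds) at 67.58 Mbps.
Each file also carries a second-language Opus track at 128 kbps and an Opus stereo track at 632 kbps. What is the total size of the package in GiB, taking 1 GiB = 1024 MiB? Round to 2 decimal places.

18.14 GiB

Audio total: 128 + 632 = 760 kbps = 0.760 Mbps.
wedding ceremony recording: 15.450 Mbps × 4020 s = 62109.0 Mb
short film: 16.100 Mbps × 1260 s = 20286.0 Mb
music video: 29.960 Mbps × 180 s = 5392.8 Mb
screen recording: 4.500 Mbps × 5100 s = 22950.0 Mb
drone footage reel: 68.340 Mbps × 660 s = 45104.4 Mb
Total: 155842.2 Mb = 19480.3 MB.
= 18.14 GiB.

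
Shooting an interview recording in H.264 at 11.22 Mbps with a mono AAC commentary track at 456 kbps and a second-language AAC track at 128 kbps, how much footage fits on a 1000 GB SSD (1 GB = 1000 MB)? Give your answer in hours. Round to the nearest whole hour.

Audio total: 456 + 128 = 584 kbps = 0.584 Mbps.
Total bitrate: 11.22 + 0.584 = 11.804 Mbps.
Capacity: 1000 GB = 8,000,000 Mb.
Recording time: 8,000,000 / 11.804 = 677,736 s ≈ 188 hours.

188 hours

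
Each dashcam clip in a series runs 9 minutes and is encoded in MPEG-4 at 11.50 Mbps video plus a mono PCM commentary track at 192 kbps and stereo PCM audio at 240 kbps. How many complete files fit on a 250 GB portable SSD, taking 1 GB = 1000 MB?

310

9 min = 540 s
Audio total: 192 + 240 = 432 kbps = 0.432 Mbps.
Total bitrate: 11.932 Mbps.
Per item: 11.932 Mbps × 540 s = 6,443 Mb = 805.4 MB.
Capacity: 250 GB = 2,000,000 Mb; 310.40 items → 310 complete.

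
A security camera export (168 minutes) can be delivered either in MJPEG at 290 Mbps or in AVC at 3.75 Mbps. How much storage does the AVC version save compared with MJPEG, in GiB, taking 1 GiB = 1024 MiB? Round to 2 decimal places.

168 min = 10080 s
MJPEG: 290.000 Mbps × 10080 s = 2923200.0 Mb = 340.305 GiB.
AVC: 3.750 Mbps × 10080 s = 37800.0 Mb = 4.400 GiB.
Saving: 340.305 − 4.400 = 335.905 GiB.

335.90 GiB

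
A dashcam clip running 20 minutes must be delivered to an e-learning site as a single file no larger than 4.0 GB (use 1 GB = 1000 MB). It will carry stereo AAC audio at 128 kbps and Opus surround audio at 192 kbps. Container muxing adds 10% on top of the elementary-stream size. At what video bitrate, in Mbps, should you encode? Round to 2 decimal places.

Budget: 4.0 GB = 32000.0 Mb.
Stream payload after overhead: 32000.0 / 1.10 = 29090.9 Mb.
20 min = 1200 s
Total bitrate budget: 29090.9 Mb / 1200 s = 24.242 Mbps.
Audio total: 128 + 192 = 320 kbps = 0.320 Mbps.
Video: 24.242 − 0.320 = 23.922 Mbps.

23.92 Mbps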